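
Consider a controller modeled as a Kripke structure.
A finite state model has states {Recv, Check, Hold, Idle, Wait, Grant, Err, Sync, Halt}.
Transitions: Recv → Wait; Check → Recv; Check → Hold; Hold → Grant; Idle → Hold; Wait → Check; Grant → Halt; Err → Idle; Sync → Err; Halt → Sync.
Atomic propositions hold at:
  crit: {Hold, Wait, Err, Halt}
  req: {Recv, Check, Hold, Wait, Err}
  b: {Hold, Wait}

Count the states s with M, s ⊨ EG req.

3

EG req: greatest fixpoint, start Z0 = {Recv, Check, Hold, Wait, Err}, keep only states in Sat with some successor in Z. Z1 = {Recv, Check, Wait}; fixed.
Sat(EG req) = {Recv, Check, Wait}
|Sat(EG req)| = |{Recv, Check, Wait}| = 3.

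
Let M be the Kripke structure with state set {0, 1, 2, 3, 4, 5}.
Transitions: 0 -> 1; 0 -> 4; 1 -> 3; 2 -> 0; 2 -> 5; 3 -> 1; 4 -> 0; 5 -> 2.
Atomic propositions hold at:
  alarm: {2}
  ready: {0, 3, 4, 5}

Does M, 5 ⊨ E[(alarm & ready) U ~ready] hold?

No

Sat(alarm & ready) = ∅
Sat(~ready) = {1, 2}
E[(alarm & ready) U ~ready]: least fixpoint, start Z0 = Sat(~ready) = {1, 2}, add states in Sat(alarm & ready) with some successor in Z. Already a fixed point.
Sat(E[(alarm & ready) U ~ready]) = {1, 2}
5 ∉ Sat(E[(alarm & ready) U ~ready]) = {1, 2}, so the formula does not hold at 5.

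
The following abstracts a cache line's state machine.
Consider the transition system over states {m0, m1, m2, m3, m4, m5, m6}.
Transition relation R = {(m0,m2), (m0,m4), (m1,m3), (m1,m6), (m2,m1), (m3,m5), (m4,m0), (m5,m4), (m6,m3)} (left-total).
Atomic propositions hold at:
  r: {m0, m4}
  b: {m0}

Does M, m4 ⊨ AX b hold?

Sat(AX b) = {s : every successor in {m0}} = {m4}
m4 ∈ Sat(AX b) = {m4}, so the formula holds at m4.

Yes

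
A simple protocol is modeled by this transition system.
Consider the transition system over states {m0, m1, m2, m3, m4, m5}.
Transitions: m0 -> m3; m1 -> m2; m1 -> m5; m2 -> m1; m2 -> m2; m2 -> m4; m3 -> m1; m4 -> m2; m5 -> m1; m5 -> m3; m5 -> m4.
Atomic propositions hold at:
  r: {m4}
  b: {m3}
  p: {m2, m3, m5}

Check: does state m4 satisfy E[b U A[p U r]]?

A[p U r]: least fixpoint, start Z0 = Sat(r) = {m4}, add states in Sat(p) with every successor in Z. Already a fixed point.
Sat(A[p U r]) = {m4}
E[b U A[p U r]]: least fixpoint, start Z0 = Sat(A[p U r]) = {m4}, add states in Sat(b) with some successor in Z. Already a fixed point.
Sat(E[b U A[p U r]]) = {m4}
m4 ∈ Sat(E[b U A[p U r]]) = {m4}, so the formula holds at m4.

Yes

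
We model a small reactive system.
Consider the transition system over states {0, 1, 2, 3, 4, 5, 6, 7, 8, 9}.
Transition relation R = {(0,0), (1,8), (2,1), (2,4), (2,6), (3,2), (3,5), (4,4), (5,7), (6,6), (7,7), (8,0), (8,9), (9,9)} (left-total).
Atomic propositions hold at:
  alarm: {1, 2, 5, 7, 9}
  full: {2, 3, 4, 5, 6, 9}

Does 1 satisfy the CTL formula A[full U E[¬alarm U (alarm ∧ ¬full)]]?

Sat(¬alarm) = {0, 3, 4, 6, 8}
Sat(¬full) = {0, 1, 7, 8}
Sat(alarm ∧ ¬full) = {1, 7}
E[¬alarm U (alarm ∧ ¬full)]: least fixpoint, start Z0 = Sat((alarm ∧ ¬full)) = {1, 7}, add states in Sat(¬alarm) with some successor in Z. Already a fixed point.
Sat(E[¬alarm U (alarm ∧ ¬full)]) = {1, 7}
A[full U E[¬alarm U (alarm ∧ ¬full)]]: least fixpoint, start Z0 = Sat(E[¬alarm U (alarm ∧ ¬full)]) = {1, 7}, add states in Sat(full) with every successor in Z. Z1 = {1, 5, 7}; fixed.
Sat(A[full U E[¬alarm U (alarm ∧ ¬full)]]) = {1, 5, 7}
1 ∈ Sat(A[full U E[¬alarm U (alarm ∧ ¬full)]]) = {1, 5, 7}, so the formula holds at 1.

Yes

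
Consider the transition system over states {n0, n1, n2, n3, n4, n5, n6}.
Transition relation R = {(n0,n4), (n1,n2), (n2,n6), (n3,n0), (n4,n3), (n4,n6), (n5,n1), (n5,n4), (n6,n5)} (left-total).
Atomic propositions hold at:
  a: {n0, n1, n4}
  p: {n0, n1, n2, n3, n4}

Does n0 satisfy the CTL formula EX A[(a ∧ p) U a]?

Yes

Sat(a ∧ p) = {n0, n1, n4}
A[(a ∧ p) U a]: least fixpoint, start Z0 = Sat(a) = {n0, n1, n4}, add states in Sat(a ∧ p) with every successor in Z. Already a fixed point.
Sat(A[(a ∧ p) U a]) = {n0, n1, n4}
Sat(EX A[(a ∧ p) U a]) = {s : some successor in {n0, n1, n4}} = {n0, n3, n5}
n0 ∈ Sat(EX A[(a ∧ p) U a]) = {n0, n3, n5}, so the formula holds at n0.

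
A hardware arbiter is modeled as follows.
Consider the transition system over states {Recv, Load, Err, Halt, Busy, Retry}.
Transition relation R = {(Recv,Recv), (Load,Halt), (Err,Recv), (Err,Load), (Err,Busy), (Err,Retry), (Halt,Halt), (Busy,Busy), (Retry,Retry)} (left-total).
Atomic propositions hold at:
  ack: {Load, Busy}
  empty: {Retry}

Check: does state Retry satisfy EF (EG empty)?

Yes

EG empty: greatest fixpoint, start Z0 = {Retry}, keep only states in Sat with some successor in Z. Already a fixed point.
Sat(EG empty) = {Retry}
EF (EG empty): least fixpoint, start Z0 = {Retry}, add states with some successor in Z. Z1 = {Err, Retry}; fixed.
Sat(EF (EG empty)) = {Err, Retry}
Retry ∈ Sat(EF (EG empty)) = {Err, Retry}, so the formula holds at Retry.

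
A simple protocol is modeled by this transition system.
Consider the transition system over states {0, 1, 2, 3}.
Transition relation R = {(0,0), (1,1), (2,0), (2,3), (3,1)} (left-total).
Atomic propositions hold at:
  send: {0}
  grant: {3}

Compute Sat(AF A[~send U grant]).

{3}

Sat(~send) = {1, 2, 3}
A[~send U grant]: least fixpoint, start Z0 = Sat(grant) = {3}, add states in Sat(~send) with every successor in Z. Already a fixed point.
Sat(A[~send U grant]) = {3}
AF A[~send U grant]: least fixpoint, start Z0 = {3}, add states with every successor in Z. Already a fixed point.
Sat(AF A[~send U grant]) = {3}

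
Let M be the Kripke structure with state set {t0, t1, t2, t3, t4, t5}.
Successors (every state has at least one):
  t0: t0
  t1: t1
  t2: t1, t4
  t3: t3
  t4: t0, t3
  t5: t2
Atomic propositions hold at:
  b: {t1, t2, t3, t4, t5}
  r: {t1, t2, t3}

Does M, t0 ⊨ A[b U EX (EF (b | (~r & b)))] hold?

Sat(~r) = {t0, t4, t5}
Sat(~r & b) = {t4, t5}
Sat(b | (~r & b)) = {t1, t2, t3, t4, t5}
EF (b | (~r & b)): least fixpoint, start Z0 = {t1, t2, t3, t4, t5}, add states with some successor in Z. Already a fixed point.
Sat(EF (b | (~r & b))) = {t1, t2, t3, t4, t5}
Sat(EX (EF (b | (~r & b)))) = {s : some successor in {t1, t2, t3, t4, t5}} = {t1, t2, t3, t4, t5}
A[b U EX (EF (b | (~r & b)))]: least fixpoint, start Z0 = Sat(EX (EF (b | (~r & b)))) = {t1, t2, t3, t4, t5}, add states in Sat(b) with every successor in Z. Already a fixed point.
Sat(A[b U EX (EF (b | (~r & b)))]) = {t1, t2, t3, t4, t5}
t0 ∉ Sat(A[b U EX (EF (b | (~r & b)))]) = {t1, t2, t3, t4, t5}, so the formula does not hold at t0.

No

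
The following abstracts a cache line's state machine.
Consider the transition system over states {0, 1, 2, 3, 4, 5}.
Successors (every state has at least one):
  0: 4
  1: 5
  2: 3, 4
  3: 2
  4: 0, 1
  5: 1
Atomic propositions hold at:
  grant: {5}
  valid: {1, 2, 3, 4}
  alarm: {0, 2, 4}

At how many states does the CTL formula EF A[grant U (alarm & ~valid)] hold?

4

Sat(~valid) = {0, 5}
Sat(alarm & ~valid) = {0}
A[grant U (alarm & ~valid)]: least fixpoint, start Z0 = Sat((alarm & ~valid)) = {0}, add states in Sat(grant) with every successor in Z. Already a fixed point.
Sat(A[grant U (alarm & ~valid)]) = {0}
EF A[grant U (alarm & ~valid)]: least fixpoint, start Z0 = {0}, add states with some successor in Z. Z1 = {0, 4}; Z2 = {0, 2, 4}; Z3 = {0, 2, 3, 4}; fixed.
Sat(EF A[grant U (alarm & ~valid)]) = {0, 2, 3, 4}
|Sat(EF A[grant U (alarm & ~valid)])| = |{0, 2, 3, 4}| = 4.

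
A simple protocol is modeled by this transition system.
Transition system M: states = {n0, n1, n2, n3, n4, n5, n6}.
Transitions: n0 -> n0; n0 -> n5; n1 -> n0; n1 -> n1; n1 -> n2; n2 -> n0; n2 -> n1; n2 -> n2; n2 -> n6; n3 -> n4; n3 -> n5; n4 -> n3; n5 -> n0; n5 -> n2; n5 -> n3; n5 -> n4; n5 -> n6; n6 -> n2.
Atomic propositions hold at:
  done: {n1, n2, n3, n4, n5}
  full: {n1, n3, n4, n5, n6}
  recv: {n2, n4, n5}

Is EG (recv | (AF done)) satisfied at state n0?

No

AF done: least fixpoint, start Z0 = {n1, n2, n3, n4, n5}, add states with every successor in Z. Z1 = {n1, n2, n3, n4, n5, n6}; fixed.
Sat(AF done) = {n1, n2, n3, n4, n5, n6}
Sat(recv | (AF done)) = {n1, n2, n3, n4, n5, n6}
EG (recv | (AF done)): greatest fixpoint, start Z0 = {n1, n2, n3, n4, n5, n6}, keep only states in Sat with some successor in Z. Already a fixed point.
Sat(EG (recv | (AF done))) = {n1, n2, n3, n4, n5, n6}
n0 ∉ Sat(EG (recv | (AF done))) = {n1, n2, n3, n4, n5, n6}, so the formula does not hold at n0.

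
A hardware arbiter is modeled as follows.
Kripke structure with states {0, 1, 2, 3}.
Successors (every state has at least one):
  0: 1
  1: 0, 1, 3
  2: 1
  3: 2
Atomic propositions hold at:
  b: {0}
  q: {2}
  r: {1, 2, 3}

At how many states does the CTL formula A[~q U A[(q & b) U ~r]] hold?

Sat(~q) = {0, 1, 3}
Sat(q & b) = ∅
Sat(~r) = {0}
A[(q & b) U ~r]: least fixpoint, start Z0 = Sat(~r) = {0}, add states in Sat(q & b) with every successor in Z. Already a fixed point.
Sat(A[(q & b) U ~r]) = {0}
A[~q U A[(q & b) U ~r]]: least fixpoint, start Z0 = Sat(A[(q & b) U ~r]) = {0}, add states in Sat(~q) with every successor in Z. Already a fixed point.
Sat(A[~q U A[(q & b) U ~r]]) = {0}
|Sat(A[~q U A[(q & b) U ~r]])| = |{0}| = 1.

1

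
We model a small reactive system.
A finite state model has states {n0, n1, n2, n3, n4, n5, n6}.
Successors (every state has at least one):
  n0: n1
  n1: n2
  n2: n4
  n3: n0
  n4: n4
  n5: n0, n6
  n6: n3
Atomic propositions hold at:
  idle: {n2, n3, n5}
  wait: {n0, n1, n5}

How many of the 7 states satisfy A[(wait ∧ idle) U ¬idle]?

Sat(wait ∧ idle) = {n5}
Sat(¬idle) = {n0, n1, n4, n6}
A[(wait ∧ idle) U ¬idle]: least fixpoint, start Z0 = Sat(¬idle) = {n0, n1, n4, n6}, add states in Sat(wait ∧ idle) with every successor in Z. Z1 = {n0, n1, n4, n5, n6}; fixed.
Sat(A[(wait ∧ idle) U ¬idle]) = {n0, n1, n4, n5, n6}
|Sat(A[(wait ∧ idle) U ¬idle])| = |{n0, n1, n4, n5, n6}| = 5.

5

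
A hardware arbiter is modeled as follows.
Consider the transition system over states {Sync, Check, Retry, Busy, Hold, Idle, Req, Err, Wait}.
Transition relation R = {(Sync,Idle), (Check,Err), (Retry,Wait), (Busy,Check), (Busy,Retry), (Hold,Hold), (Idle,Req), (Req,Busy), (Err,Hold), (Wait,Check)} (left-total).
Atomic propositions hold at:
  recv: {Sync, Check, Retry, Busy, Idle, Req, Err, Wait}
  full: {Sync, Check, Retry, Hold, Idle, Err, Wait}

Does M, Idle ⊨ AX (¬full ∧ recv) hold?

Yes

Sat(¬full) = {Busy, Req}
Sat(¬full ∧ recv) = {Busy, Req}
Sat(AX (¬full ∧ recv)) = {s : every successor in {Busy, Req}} = {Idle, Req}
Idle ∈ Sat(AX (¬full ∧ recv)) = {Idle, Req}, so the formula holds at Idle.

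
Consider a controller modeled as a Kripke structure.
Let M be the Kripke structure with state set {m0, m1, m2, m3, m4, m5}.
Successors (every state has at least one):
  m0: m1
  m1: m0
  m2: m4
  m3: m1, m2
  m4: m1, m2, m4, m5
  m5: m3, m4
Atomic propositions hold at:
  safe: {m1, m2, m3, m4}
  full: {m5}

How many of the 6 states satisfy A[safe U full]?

1

A[safe U full]: least fixpoint, start Z0 = Sat(full) = {m5}, add states in Sat(safe) with every successor in Z. Already a fixed point.
Sat(A[safe U full]) = {m5}
|Sat(A[safe U full])| = |{m5}| = 1.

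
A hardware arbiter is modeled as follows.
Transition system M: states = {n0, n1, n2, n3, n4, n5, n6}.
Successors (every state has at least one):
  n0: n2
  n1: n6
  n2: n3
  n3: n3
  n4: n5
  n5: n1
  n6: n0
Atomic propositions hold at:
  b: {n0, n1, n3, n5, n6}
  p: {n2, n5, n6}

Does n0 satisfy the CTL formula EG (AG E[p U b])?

E[p U b]: least fixpoint, start Z0 = Sat(b) = {n0, n1, n3, n5, n6}, add states in Sat(p) with some successor in Z. Z1 = {n0, n1, n2, n3, n5, n6}; fixed.
Sat(E[p U b]) = {n0, n1, n2, n3, n5, n6}
AG E[p U b]: greatest fixpoint, start Z0 = {n0, n1, n2, n3, n5, n6}, keep only states in Sat with every successor in Z. Already a fixed point.
Sat(AG E[p U b]) = {n0, n1, n2, n3, n5, n6}
EG (AG E[p U b]): greatest fixpoint, start Z0 = {n0, n1, n2, n3, n5, n6}, keep only states in Sat with some successor in Z. Already a fixed point.
Sat(EG (AG E[p U b])) = {n0, n1, n2, n3, n5, n6}
n0 ∈ Sat(EG (AG E[p U b])) = {n0, n1, n2, n3, n5, n6}, so the formula holds at n0.

Yes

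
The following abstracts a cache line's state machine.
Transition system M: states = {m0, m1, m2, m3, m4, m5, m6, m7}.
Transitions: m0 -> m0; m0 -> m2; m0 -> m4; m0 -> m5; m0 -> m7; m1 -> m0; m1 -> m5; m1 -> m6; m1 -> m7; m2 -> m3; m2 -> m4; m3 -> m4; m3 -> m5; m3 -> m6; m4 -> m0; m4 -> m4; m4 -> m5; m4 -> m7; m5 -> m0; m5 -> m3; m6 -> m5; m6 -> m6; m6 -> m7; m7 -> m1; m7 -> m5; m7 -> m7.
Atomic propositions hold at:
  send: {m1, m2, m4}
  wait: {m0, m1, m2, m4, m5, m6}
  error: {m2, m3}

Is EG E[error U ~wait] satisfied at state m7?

Yes

Sat(~wait) = {m3, m7}
E[error U ~wait]: least fixpoint, start Z0 = Sat(~wait) = {m3, m7}, add states in Sat(error) with some successor in Z. Z1 = {m2, m3, m7}; fixed.
Sat(E[error U ~wait]) = {m2, m3, m7}
EG E[error U ~wait]: greatest fixpoint, start Z0 = {m2, m3, m7}, keep only states in Sat with some successor in Z. Z1 = {m2, m7}; Z2 = {m7}; fixed.
Sat(EG E[error U ~wait]) = {m7}
m7 ∈ Sat(EG E[error U ~wait]) = {m7}, so the formula holds at m7.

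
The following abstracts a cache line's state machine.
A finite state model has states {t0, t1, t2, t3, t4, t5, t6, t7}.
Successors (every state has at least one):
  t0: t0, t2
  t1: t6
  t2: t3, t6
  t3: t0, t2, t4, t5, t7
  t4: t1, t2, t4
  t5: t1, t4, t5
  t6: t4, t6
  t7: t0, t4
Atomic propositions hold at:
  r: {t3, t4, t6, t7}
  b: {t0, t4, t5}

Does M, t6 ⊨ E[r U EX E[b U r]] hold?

E[b U r]: least fixpoint, start Z0 = Sat(r) = {t3, t4, t6, t7}, add states in Sat(b) with some successor in Z. Z1 = {t3, t4, t5, t6, t7}; fixed.
Sat(E[b U r]) = {t3, t4, t5, t6, t7}
Sat(EX E[b U r]) = {s : some successor in {t3, t4, t5, t6, t7}} = {t1, t2, t3, t4, t5, t6, t7}
E[r U EX E[b U r]]: least fixpoint, start Z0 = Sat(EX E[b U r]) = {t1, t2, t3, t4, t5, t6, t7}, add states in Sat(r) with some successor in Z. Already a fixed point.
Sat(E[r U EX E[b U r]]) = {t1, t2, t3, t4, t5, t6, t7}
t6 ∈ Sat(E[r U EX E[b U r]]) = {t1, t2, t3, t4, t5, t6, t7}, so the formula holds at t6.

Yes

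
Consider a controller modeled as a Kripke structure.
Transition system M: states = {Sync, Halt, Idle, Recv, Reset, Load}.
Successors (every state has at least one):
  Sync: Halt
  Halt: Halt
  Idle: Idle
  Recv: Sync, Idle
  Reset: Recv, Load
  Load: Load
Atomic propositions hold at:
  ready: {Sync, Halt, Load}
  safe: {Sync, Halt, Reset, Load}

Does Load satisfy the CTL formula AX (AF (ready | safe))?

Yes

Sat(ready | safe) = {Sync, Halt, Reset, Load}
AF (ready | safe): least fixpoint, start Z0 = {Sync, Halt, Reset, Load}, add states with every successor in Z. Already a fixed point.
Sat(AF (ready | safe)) = {Sync, Halt, Reset, Load}
Sat(AX (AF (ready | safe))) = {s : every successor in {Sync, Halt, Reset, Load}} = {Sync, Halt, Load}
Load ∈ Sat(AX (AF (ready | safe))) = {Sync, Halt, Load}, so the formula holds at Load.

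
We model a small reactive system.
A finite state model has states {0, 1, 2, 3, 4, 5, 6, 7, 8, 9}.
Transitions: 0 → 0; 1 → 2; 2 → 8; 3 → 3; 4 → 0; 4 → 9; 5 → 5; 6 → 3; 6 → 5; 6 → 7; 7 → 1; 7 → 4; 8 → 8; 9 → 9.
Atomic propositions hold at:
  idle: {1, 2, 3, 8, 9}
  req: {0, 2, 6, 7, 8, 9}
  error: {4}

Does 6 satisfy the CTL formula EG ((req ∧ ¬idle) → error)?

No

Sat(¬idle) = {0, 4, 5, 6, 7}
Sat(req ∧ ¬idle) = {0, 6, 7}
Sat((req ∧ ¬idle) → error) = {1, 2, 3, 4, 5, 8, 9}
EG ((req ∧ ¬idle) → error): greatest fixpoint, start Z0 = {1, 2, 3, 4, 5, 8, 9}, keep only states in Sat with some successor in Z. Already a fixed point.
Sat(EG ((req ∧ ¬idle) → error)) = {1, 2, 3, 4, 5, 8, 9}
6 ∉ Sat(EG ((req ∧ ¬idle) → error)) = {1, 2, 3, 4, 5, 8, 9}, so the formula does not hold at 6.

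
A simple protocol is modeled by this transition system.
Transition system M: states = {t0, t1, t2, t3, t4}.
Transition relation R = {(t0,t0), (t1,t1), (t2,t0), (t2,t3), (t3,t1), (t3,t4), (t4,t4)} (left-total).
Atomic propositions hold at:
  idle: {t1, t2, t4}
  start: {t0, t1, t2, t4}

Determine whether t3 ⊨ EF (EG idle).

Yes

EG idle: greatest fixpoint, start Z0 = {t1, t2, t4}, keep only states in Sat with some successor in Z. Z1 = {t1, t4}; fixed.
Sat(EG idle) = {t1, t4}
EF (EG idle): least fixpoint, start Z0 = {t1, t4}, add states with some successor in Z. Z1 = {t1, t3, t4}; Z2 = {t1, t2, t3, t4}; fixed.
Sat(EF (EG idle)) = {t1, t2, t3, t4}
t3 ∈ Sat(EF (EG idle)) = {t1, t2, t3, t4}, so the formula holds at t3.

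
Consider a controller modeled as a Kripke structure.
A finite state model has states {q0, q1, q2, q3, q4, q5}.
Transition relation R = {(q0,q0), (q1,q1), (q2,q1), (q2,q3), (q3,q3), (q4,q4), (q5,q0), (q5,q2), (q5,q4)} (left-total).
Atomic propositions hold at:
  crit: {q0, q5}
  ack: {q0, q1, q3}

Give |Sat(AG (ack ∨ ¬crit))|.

Sat(¬crit) = {q1, q2, q3, q4}
Sat(ack ∨ ¬crit) = {q0, q1, q2, q3, q4}
AG (ack ∨ ¬crit): greatest fixpoint, start Z0 = {q0, q1, q2, q3, q4}, keep only states in Sat with every successor in Z. Already a fixed point.
Sat(AG (ack ∨ ¬crit)) = {q0, q1, q2, q3, q4}
|Sat(AG (ack ∨ ¬crit))| = |{q0, q1, q2, q3, q4}| = 5.

5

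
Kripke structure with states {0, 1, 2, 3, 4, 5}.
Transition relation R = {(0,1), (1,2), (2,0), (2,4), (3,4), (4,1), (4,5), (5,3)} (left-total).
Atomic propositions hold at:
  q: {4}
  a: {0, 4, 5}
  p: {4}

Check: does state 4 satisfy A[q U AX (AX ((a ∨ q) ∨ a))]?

Yes

Sat(a ∨ q) = {0, 4, 5}
Sat((a ∨ q) ∨ a) = {0, 4, 5}
Sat(AX ((a ∨ q) ∨ a)) = {s : every successor in {0, 4, 5}} = {2, 3}
Sat(AX (AX ((a ∨ q) ∨ a))) = {s : every successor in {2, 3}} = {1, 5}
A[q U AX (AX ((a ∨ q) ∨ a))]: least fixpoint, start Z0 = Sat(AX (AX ((a ∨ q) ∨ a))) = {1, 5}, add states in Sat(q) with every successor in Z. Z1 = {1, 4, 5}; fixed.
Sat(A[q U AX (AX ((a ∨ q) ∨ a))]) = {1, 4, 5}
4 ∈ Sat(A[q U AX (AX ((a ∨ q) ∨ a))]) = {1, 4, 5}, so the formula holds at 4.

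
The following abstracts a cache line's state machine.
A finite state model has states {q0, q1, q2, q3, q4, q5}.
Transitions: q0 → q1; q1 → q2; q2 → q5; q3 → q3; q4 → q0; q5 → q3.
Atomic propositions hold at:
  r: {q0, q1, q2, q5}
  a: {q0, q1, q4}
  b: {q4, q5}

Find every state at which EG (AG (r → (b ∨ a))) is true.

Sat(b ∨ a) = {q0, q1, q4, q5}
Sat(r → (b ∨ a)) = {q0, q1, q3, q4, q5}
AG (r → (b ∨ a)): greatest fixpoint, start Z0 = {q0, q1, q3, q4, q5}, keep only states in Sat with every successor in Z. Z1 = {q0, q3, q4, q5}; Z2 = {q3, q4, q5}; Z3 = {q3, q5}; fixed.
Sat(AG (r → (b ∨ a))) = {q3, q5}
EG (AG (r → (b ∨ a))): greatest fixpoint, start Z0 = {q3, q5}, keep only states in Sat with some successor in Z. Already a fixed point.
Sat(EG (AG (r → (b ∨ a)))) = {q3, q5}

{q3, q5}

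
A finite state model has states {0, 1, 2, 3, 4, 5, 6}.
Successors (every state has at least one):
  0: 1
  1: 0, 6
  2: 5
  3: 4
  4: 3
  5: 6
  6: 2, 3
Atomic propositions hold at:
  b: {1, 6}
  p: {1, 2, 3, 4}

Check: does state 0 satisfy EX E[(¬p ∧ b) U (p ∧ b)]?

Sat(¬p) = {0, 5, 6}
Sat(¬p ∧ b) = {6}
Sat(p ∧ b) = {1}
E[(¬p ∧ b) U (p ∧ b)]: least fixpoint, start Z0 = Sat((p ∧ b)) = {1}, add states in Sat(¬p ∧ b) with some successor in Z. Already a fixed point.
Sat(E[(¬p ∧ b) U (p ∧ b)]) = {1}
Sat(EX E[(¬p ∧ b) U (p ∧ b)]) = {s : some successor in {1}} = {0}
0 ∈ Sat(EX E[(¬p ∧ b) U (p ∧ b)]) = {0}, so the formula holds at 0.

Yes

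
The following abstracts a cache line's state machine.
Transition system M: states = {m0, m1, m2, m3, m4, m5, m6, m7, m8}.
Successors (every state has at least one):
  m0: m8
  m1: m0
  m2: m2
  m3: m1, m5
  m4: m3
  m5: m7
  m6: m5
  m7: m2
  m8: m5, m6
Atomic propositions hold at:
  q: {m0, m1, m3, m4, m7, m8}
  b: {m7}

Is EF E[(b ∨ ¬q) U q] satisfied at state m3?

Yes

Sat(¬q) = {m2, m5, m6}
Sat(b ∨ ¬q) = {m2, m5, m6, m7}
E[(b ∨ ¬q) U q]: least fixpoint, start Z0 = Sat(q) = {m0, m1, m3, m4, m7, m8}, add states in Sat(b ∨ ¬q) with some successor in Z. Z1 = {m0, m1, m3, m4, m5, m7, m8}; Z2 = {m0, m1, m3, m4, m5, m6, m7, m8}; fixed.
Sat(E[(b ∨ ¬q) U q]) = {m0, m1, m3, m4, m5, m6, m7, m8}
EF E[(b ∨ ¬q) U q]: least fixpoint, start Z0 = {m0, m1, m3, m4, m5, m6, m7, m8}, add states with some successor in Z. Already a fixed point.
Sat(EF E[(b ∨ ¬q) U q]) = {m0, m1, m3, m4, m5, m6, m7, m8}
m3 ∈ Sat(EF E[(b ∨ ¬q) U q]) = {m0, m1, m3, m4, m5, m6, m7, m8}, so the formula holds at m3.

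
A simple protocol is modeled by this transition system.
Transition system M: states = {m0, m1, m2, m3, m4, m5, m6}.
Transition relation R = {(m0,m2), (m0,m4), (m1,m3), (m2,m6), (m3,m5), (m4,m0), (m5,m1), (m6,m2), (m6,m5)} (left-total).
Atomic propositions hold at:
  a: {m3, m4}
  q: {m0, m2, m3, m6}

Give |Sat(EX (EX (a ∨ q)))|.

5

Sat(a ∨ q) = {m0, m2, m3, m4, m6}
Sat(EX (a ∨ q)) = {s : some successor in {m0, m2, m3, m4, m6}} = {m0, m1, m2, m4, m6}
Sat(EX (EX (a ∨ q))) = {s : some successor in {m0, m1, m2, m4, m6}} = {m0, m2, m4, m5, m6}
|Sat(EX (EX (a ∨ q)))| = |{m0, m2, m4, m5, m6}| = 5.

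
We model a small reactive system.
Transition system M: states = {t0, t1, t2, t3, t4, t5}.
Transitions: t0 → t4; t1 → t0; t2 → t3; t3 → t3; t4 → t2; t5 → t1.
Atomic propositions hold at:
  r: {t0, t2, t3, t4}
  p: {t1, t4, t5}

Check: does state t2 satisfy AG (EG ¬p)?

Yes

Sat(¬p) = {t0, t2, t3}
EG ¬p: greatest fixpoint, start Z0 = {t0, t2, t3}, keep only states in Sat with some successor in Z. Z1 = {t2, t3}; fixed.
Sat(EG ¬p) = {t2, t3}
AG (EG ¬p): greatest fixpoint, start Z0 = {t2, t3}, keep only states in Sat with every successor in Z. Already a fixed point.
Sat(AG (EG ¬p)) = {t2, t3}
t2 ∈ Sat(AG (EG ¬p)) = {t2, t3}, so the formula holds at t2.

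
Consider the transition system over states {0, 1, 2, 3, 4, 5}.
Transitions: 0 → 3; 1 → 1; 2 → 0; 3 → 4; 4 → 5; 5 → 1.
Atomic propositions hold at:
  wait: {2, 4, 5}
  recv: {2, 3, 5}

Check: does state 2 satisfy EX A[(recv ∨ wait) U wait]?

Sat(recv ∨ wait) = {2, 3, 4, 5}
A[(recv ∨ wait) U wait]: least fixpoint, start Z0 = Sat(wait) = {2, 4, 5}, add states in Sat(recv ∨ wait) with every successor in Z. Z1 = {2, 3, 4, 5}; fixed.
Sat(A[(recv ∨ wait) U wait]) = {2, 3, 4, 5}
Sat(EX A[(recv ∨ wait) U wait]) = {s : some successor in {2, 3, 4, 5}} = {0, 3, 4}
2 ∉ Sat(EX A[(recv ∨ wait) U wait]) = {0, 3, 4}, so the formula does not hold at 2.

No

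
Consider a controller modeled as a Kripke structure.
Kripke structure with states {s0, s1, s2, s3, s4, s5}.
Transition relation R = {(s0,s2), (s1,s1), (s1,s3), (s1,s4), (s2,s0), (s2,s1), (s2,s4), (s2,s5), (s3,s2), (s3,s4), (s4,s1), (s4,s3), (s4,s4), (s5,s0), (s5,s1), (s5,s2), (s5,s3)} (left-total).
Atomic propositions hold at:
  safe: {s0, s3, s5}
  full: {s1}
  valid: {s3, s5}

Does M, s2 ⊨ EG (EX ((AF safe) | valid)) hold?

Yes

AF safe: least fixpoint, start Z0 = {s0, s3, s5}, add states with every successor in Z. Already a fixed point.
Sat(AF safe) = {s0, s3, s5}
Sat((AF safe) | valid) = {s0, s3, s5}
Sat(EX ((AF safe) | valid)) = {s : some successor in {s0, s3, s5}} = {s1, s2, s4, s5}
EG (EX ((AF safe) | valid)): greatest fixpoint, start Z0 = {s1, s2, s4, s5}, keep only states in Sat with some successor in Z. Already a fixed point.
Sat(EG (EX ((AF safe) | valid))) = {s1, s2, s4, s5}
s2 ∈ Sat(EG (EX ((AF safe) | valid))) = {s1, s2, s4, s5}, so the formula holds at s2.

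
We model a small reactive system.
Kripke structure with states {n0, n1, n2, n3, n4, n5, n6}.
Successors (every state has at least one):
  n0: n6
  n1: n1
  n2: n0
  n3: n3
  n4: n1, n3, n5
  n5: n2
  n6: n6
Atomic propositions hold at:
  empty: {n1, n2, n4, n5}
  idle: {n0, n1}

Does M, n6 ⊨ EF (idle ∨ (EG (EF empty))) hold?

EF empty: least fixpoint, start Z0 = {n1, n2, n4, n5}, add states with some successor in Z. Already a fixed point.
Sat(EF empty) = {n1, n2, n4, n5}
EG (EF empty): greatest fixpoint, start Z0 = {n1, n2, n4, n5}, keep only states in Sat with some successor in Z. Z1 = {n1, n4, n5}; Z2 = {n1, n4}; fixed.
Sat(EG (EF empty)) = {n1, n4}
Sat(idle ∨ (EG (EF empty))) = {n0, n1, n4}
EF (idle ∨ (EG (EF empty))): least fixpoint, start Z0 = {n0, n1, n4}, add states with some successor in Z. Z1 = {n0, n1, n2, n4}; Z2 = {n0, n1, n2, n4, n5}; fixed.
Sat(EF (idle ∨ (EG (EF empty)))) = {n0, n1, n2, n4, n5}
n6 ∉ Sat(EF (idle ∨ (EG (EF empty)))) = {n0, n1, n2, n4, n5}, so the formula does not hold at n6.

No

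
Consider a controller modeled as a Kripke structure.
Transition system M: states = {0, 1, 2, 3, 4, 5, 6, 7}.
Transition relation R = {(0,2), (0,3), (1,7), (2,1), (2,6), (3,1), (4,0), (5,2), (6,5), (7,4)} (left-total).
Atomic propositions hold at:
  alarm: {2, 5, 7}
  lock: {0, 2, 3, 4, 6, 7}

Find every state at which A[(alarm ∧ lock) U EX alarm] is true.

{0, 1, 2, 5, 6}

Sat(alarm ∧ lock) = {2, 7}
Sat(EX alarm) = {s : some successor in {2, 5, 7}} = {0, 1, 5, 6}
A[(alarm ∧ lock) U EX alarm]: least fixpoint, start Z0 = Sat(EX alarm) = {0, 1, 5, 6}, add states in Sat(alarm ∧ lock) with every successor in Z. Z1 = {0, 1, 2, 5, 6}; fixed.
Sat(A[(alarm ∧ lock) U EX alarm]) = {0, 1, 2, 5, 6}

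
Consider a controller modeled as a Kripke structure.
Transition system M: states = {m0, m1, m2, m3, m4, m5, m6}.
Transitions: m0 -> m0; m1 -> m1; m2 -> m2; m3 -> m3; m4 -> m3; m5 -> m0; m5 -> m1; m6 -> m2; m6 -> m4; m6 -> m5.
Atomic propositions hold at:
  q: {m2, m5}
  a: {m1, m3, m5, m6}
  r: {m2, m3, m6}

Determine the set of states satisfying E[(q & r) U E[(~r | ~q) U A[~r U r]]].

Sat(q & r) = {m2}
Sat(~r) = {m0, m1, m4, m5}
Sat(~q) = {m0, m1, m3, m4, m6}
Sat(~r | ~q) = {m0, m1, m3, m4, m5, m6}
A[~r U r]: least fixpoint, start Z0 = Sat(r) = {m2, m3, m6}, add states in Sat(~r) with every successor in Z. Z1 = {m2, m3, m4, m6}; fixed.
Sat(A[~r U r]) = {m2, m3, m4, m6}
E[(~r | ~q) U A[~r U r]]: least fixpoint, start Z0 = Sat(A[~r U r]) = {m2, m3, m4, m6}, add states in Sat(~r | ~q) with some successor in Z. Already a fixed point.
Sat(E[(~r | ~q) U A[~r U r]]) = {m2, m3, m4, m6}
E[(q & r) U E[(~r | ~q) U A[~r U r]]]: least fixpoint, start Z0 = Sat(E[(~r | ~q) U A[~r U r]]) = {m2, m3, m4, m6}, add states in Sat(q & r) with some successor in Z. Already a fixed point.
Sat(E[(q & r) U E[(~r | ~q) U A[~r U r]]]) = {m2, m3, m4, m6}

{m2, m3, m4, m6}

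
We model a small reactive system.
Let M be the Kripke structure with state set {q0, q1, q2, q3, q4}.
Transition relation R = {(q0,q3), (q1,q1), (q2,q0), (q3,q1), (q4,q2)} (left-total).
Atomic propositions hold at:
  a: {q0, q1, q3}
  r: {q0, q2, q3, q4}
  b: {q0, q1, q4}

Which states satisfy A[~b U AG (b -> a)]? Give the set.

{q0, q1, q2, q3}

Sat(~b) = {q2, q3}
Sat(b -> a) = {q0, q1, q2, q3}
AG (b -> a): greatest fixpoint, start Z0 = {q0, q1, q2, q3}, keep only states in Sat with every successor in Z. Already a fixed point.
Sat(AG (b -> a)) = {q0, q1, q2, q3}
A[~b U AG (b -> a)]: least fixpoint, start Z0 = Sat(AG (b -> a)) = {q0, q1, q2, q3}, add states in Sat(~b) with every successor in Z. Already a fixed point.
Sat(A[~b U AG (b -> a)]) = {q0, q1, q2, q3}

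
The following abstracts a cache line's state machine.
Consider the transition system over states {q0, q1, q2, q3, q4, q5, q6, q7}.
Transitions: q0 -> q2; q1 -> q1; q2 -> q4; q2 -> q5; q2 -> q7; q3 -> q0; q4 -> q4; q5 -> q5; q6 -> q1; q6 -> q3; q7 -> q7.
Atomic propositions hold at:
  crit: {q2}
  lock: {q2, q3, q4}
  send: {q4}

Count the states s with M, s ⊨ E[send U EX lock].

4

Sat(EX lock) = {s : some successor in {q2, q3, q4}} = {q0, q2, q4, q6}
E[send U EX lock]: least fixpoint, start Z0 = Sat(EX lock) = {q0, q2, q4, q6}, add states in Sat(send) with some successor in Z. Already a fixed point.
Sat(E[send U EX lock]) = {q0, q2, q4, q6}
|Sat(E[send U EX lock])| = |{q0, q2, q4, q6}| = 4.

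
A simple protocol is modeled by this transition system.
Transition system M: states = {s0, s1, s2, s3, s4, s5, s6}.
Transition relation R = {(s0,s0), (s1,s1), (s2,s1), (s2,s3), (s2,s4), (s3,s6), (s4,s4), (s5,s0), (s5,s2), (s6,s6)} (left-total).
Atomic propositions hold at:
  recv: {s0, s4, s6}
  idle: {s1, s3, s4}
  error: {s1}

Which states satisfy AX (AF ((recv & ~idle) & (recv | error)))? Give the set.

{s0, s3, s6}

Sat(~idle) = {s0, s2, s5, s6}
Sat(recv & ~idle) = {s0, s6}
Sat(recv | error) = {s0, s1, s4, s6}
Sat((recv & ~idle) & (recv | error)) = {s0, s6}
AF ((recv & ~idle) & (recv | error)): least fixpoint, start Z0 = {s0, s6}, add states with every successor in Z. Z1 = {s0, s3, s6}; fixed.
Sat(AF ((recv & ~idle) & (recv | error))) = {s0, s3, s6}
Sat(AX (AF ((recv & ~idle) & (recv | error)))) = {s : every successor in {s0, s3, s6}} = {s0, s3, s6}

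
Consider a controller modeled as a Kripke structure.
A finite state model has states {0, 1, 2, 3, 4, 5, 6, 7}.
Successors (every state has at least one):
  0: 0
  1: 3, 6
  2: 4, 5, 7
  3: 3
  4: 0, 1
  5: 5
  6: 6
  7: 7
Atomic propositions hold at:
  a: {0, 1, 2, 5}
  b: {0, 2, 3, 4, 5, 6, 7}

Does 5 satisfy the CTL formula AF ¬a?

Sat(¬a) = {3, 4, 6, 7}
AF ¬a: least fixpoint, start Z0 = {3, 4, 6, 7}, add states with every successor in Z. Z1 = {1, 3, 4, 6, 7}; fixed.
Sat(AF ¬a) = {1, 3, 4, 6, 7}
5 ∉ Sat(AF ¬a) = {1, 3, 4, 6, 7}, so the formula does not hold at 5.

No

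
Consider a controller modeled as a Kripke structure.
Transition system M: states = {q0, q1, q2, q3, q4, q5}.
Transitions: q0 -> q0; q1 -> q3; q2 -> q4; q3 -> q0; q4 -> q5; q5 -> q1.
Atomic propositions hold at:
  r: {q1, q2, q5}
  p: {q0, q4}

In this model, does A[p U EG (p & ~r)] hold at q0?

Sat(~r) = {q0, q3, q4}
Sat(p & ~r) = {q0, q4}
EG (p & ~r): greatest fixpoint, start Z0 = {q0, q4}, keep only states in Sat with some successor in Z. Z1 = {q0}; fixed.
Sat(EG (p & ~r)) = {q0}
A[p U EG (p & ~r)]: least fixpoint, start Z0 = Sat(EG (p & ~r)) = {q0}, add states in Sat(p) with every successor in Z. Already a fixed point.
Sat(A[p U EG (p & ~r)]) = {q0}
q0 ∈ Sat(A[p U EG (p & ~r)]) = {q0}, so the formula holds at q0.

Yes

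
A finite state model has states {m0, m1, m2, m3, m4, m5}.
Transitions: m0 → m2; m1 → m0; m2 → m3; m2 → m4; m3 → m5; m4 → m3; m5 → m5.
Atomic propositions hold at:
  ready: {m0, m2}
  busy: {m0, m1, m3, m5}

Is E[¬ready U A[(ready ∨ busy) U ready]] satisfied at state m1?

Yes

Sat(¬ready) = {m1, m3, m4, m5}
Sat(ready ∨ busy) = {m0, m1, m2, m3, m5}
A[(ready ∨ busy) U ready]: least fixpoint, start Z0 = Sat(ready) = {m0, m2}, add states in Sat(ready ∨ busy) with every successor in Z. Z1 = {m0, m1, m2}; fixed.
Sat(A[(ready ∨ busy) U ready]) = {m0, m1, m2}
E[¬ready U A[(ready ∨ busy) U ready]]: least fixpoint, start Z0 = Sat(A[(ready ∨ busy) U ready]) = {m0, m1, m2}, add states in Sat(¬ready) with some successor in Z. Already a fixed point.
Sat(E[¬ready U A[(ready ∨ busy) U ready]]) = {m0, m1, m2}
m1 ∈ Sat(E[¬ready U A[(ready ∨ busy) U ready]]) = {m0, m1, m2}, so the formula holds at m1.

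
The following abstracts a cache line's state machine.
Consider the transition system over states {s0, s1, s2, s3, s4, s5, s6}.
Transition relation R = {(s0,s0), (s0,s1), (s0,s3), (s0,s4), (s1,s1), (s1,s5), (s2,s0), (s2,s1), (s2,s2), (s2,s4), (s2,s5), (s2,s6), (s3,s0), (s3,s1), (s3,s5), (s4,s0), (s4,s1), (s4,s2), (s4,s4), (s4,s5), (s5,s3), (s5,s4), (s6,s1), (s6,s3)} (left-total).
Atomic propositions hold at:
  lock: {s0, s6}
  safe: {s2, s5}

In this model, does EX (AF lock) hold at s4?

AF lock: least fixpoint, start Z0 = {s0, s6}, add states with every successor in Z. Already a fixed point.
Sat(AF lock) = {s0, s6}
Sat(EX (AF lock)) = {s : some successor in {s0, s6}} = {s0, s2, s3, s4}
s4 ∈ Sat(EX (AF lock)) = {s0, s2, s3, s4}, so the formula holds at s4.

Yes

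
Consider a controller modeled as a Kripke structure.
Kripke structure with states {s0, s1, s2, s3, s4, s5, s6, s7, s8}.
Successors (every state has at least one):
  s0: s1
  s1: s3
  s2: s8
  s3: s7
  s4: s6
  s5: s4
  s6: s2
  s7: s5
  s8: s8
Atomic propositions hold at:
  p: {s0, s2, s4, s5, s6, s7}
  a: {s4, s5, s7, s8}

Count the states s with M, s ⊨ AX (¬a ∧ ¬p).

2

Sat(¬a) = {s0, s1, s2, s3, s6}
Sat(¬p) = {s1, s3, s8}
Sat(¬a ∧ ¬p) = {s1, s3}
Sat(AX (¬a ∧ ¬p)) = {s : every successor in {s1, s3}} = {s0, s1}
|Sat(AX (¬a ∧ ¬p))| = |{s0, s1}| = 2.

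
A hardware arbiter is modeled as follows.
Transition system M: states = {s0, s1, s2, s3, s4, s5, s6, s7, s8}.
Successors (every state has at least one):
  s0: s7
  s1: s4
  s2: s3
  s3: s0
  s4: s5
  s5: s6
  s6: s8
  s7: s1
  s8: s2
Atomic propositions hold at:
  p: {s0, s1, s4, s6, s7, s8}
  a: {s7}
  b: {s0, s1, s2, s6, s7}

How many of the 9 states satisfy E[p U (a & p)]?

2

Sat(a & p) = {s7}
E[p U (a & p)]: least fixpoint, start Z0 = Sat((a & p)) = {s7}, add states in Sat(p) with some successor in Z. Z1 = {s0, s7}; fixed.
Sat(E[p U (a & p)]) = {s0, s7}
|Sat(E[p U (a & p)])| = |{s0, s7}| = 2.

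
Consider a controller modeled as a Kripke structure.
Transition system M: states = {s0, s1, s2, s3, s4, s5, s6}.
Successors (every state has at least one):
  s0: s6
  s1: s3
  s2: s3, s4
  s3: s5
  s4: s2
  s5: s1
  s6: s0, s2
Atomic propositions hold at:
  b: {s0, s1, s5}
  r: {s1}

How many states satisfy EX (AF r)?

AF r: least fixpoint, start Z0 = {s1}, add states with every successor in Z. Z1 = {s1, s5}; Z2 = {s1, s3, s5}; fixed.
Sat(AF r) = {s1, s3, s5}
Sat(EX (AF r)) = {s : some successor in {s1, s3, s5}} = {s1, s2, s3, s5}
|Sat(EX (AF r))| = |{s1, s2, s3, s5}| = 4.

4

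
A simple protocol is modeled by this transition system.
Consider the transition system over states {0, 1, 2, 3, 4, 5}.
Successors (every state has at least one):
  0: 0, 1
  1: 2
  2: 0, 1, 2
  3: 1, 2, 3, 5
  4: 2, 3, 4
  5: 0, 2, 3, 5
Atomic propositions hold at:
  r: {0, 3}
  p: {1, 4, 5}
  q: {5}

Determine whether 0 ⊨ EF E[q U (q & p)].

No

Sat(q & p) = {5}
E[q U (q & p)]: least fixpoint, start Z0 = Sat((q & p)) = {5}, add states in Sat(q) with some successor in Z. Already a fixed point.
Sat(E[q U (q & p)]) = {5}
EF E[q U (q & p)]: least fixpoint, start Z0 = {5}, add states with some successor in Z. Z1 = {3, 5}; Z2 = {3, 4, 5}; fixed.
Sat(EF E[q U (q & p)]) = {3, 4, 5}
0 ∉ Sat(EF E[q U (q & p)]) = {3, 4, 5}, so the formula does not hold at 0.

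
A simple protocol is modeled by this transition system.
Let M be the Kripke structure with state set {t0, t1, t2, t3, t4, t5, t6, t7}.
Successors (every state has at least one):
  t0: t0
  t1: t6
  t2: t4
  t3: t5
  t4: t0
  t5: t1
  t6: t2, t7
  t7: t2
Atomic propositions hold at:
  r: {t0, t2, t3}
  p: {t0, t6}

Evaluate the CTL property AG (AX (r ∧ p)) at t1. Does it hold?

No

Sat(r ∧ p) = {t0}
Sat(AX (r ∧ p)) = {s : every successor in {t0}} = {t0, t4}
AG (AX (r ∧ p)): greatest fixpoint, start Z0 = {t0, t4}, keep only states in Sat with every successor in Z. Already a fixed point.
Sat(AG (AX (r ∧ p))) = {t0, t4}
t1 ∉ Sat(AG (AX (r ∧ p))) = {t0, t4}, so the formula does not hold at t1.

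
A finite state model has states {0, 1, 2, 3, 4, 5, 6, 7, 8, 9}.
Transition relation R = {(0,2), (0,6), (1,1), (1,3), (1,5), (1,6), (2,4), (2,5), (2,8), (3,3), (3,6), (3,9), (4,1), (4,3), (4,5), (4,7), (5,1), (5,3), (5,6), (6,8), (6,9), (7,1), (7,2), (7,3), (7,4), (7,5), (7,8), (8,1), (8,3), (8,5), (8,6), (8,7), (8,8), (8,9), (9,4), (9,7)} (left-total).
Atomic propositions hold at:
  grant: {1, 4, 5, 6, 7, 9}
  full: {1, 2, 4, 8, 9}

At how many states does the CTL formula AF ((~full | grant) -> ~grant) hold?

4

Sat(~full) = {0, 3, 5, 6, 7}
Sat(~full | grant) = {0, 1, 3, 4, 5, 6, 7, 9}
Sat(~grant) = {0, 2, 3, 8}
Sat((~full | grant) -> ~grant) = {0, 2, 3, 8}
AF ((~full | grant) -> ~grant): least fixpoint, start Z0 = {0, 2, 3, 8}, add states with every successor in Z. Already a fixed point.
Sat(AF ((~full | grant) -> ~grant)) = {0, 2, 3, 8}
|Sat(AF ((~full | grant) -> ~grant))| = |{0, 2, 3, 8}| = 4.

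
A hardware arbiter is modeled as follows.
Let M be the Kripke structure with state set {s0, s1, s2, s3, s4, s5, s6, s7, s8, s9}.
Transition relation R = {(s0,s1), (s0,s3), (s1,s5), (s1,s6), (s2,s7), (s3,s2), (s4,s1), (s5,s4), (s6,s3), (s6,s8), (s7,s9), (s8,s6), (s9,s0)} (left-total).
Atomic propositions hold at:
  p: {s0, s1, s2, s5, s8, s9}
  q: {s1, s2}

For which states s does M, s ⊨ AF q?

AF q: least fixpoint, start Z0 = {s1, s2}, add states with every successor in Z. Z1 = {s1, s2, s3, s4}; Z2 = {s0, s1, s2, s3, s4, s5}; Z3 = {s0, s1, s2, s3, s4, s5, s9}; Z4 = {s0, s1, s2, s3, s4, s5, s7, s9}; fixed.
Sat(AF q) = {s0, s1, s2, s3, s4, s5, s7, s9}

{s0, s1, s2, s3, s4, s5, s7, s9}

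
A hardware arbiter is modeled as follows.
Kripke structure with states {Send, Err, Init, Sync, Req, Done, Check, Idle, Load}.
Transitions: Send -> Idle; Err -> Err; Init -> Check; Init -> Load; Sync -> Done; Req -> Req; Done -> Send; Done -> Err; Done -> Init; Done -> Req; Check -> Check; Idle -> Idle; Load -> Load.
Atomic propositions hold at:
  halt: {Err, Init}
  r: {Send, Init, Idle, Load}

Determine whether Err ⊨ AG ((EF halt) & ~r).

Yes

EF halt: least fixpoint, start Z0 = {Err, Init}, add states with some successor in Z. Z1 = {Err, Init, Done}; Z2 = {Err, Init, Sync, Done}; fixed.
Sat(EF halt) = {Err, Init, Sync, Done}
Sat(~r) = {Err, Sync, Req, Done, Check}
Sat((EF halt) & ~r) = {Err, Sync, Done}
AG ((EF halt) & ~r): greatest fixpoint, start Z0 = {Err, Sync, Done}, keep only states in Sat with every successor in Z. Z1 = {Err, Sync}; Z2 = {Err}; fixed.
Sat(AG ((EF halt) & ~r)) = {Err}
Err ∈ Sat(AG ((EF halt) & ~r)) = {Err}, so the formula holds at Err.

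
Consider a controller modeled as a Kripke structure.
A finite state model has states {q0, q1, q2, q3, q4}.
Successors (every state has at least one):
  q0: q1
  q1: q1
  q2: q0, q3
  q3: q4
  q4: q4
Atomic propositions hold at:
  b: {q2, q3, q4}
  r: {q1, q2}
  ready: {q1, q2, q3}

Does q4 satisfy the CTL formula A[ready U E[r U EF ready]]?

No

EF ready: least fixpoint, start Z0 = {q1, q2, q3}, add states with some successor in Z. Z1 = {q0, q1, q2, q3}; fixed.
Sat(EF ready) = {q0, q1, q2, q3}
E[r U EF ready]: least fixpoint, start Z0 = Sat(EF ready) = {q0, q1, q2, q3}, add states in Sat(r) with some successor in Z. Already a fixed point.
Sat(E[r U EF ready]) = {q0, q1, q2, q3}
A[ready U E[r U EF ready]]: least fixpoint, start Z0 = Sat(E[r U EF ready]) = {q0, q1, q2, q3}, add states in Sat(ready) with every successor in Z. Already a fixed point.
Sat(A[ready U E[r U EF ready]]) = {q0, q1, q2, q3}
q4 ∉ Sat(A[ready U E[r U EF ready]]) = {q0, q1, q2, q3}, so the formula does not hold at q4.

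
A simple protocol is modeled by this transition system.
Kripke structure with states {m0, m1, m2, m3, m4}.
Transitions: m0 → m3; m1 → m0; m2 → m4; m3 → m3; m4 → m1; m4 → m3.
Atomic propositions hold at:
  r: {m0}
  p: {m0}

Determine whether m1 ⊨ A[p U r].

No

A[p U r]: least fixpoint, start Z0 = Sat(r) = {m0}, add states in Sat(p) with every successor in Z. Already a fixed point.
Sat(A[p U r]) = {m0}
m1 ∉ Sat(A[p U r]) = {m0}, so the formula does not hold at m1.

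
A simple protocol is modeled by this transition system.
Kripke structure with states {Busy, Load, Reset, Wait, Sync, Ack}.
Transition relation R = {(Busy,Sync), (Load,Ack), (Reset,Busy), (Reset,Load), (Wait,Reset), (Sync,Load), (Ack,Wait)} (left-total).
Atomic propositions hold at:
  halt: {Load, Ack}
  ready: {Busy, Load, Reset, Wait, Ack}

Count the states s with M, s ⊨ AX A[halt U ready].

A[halt U ready]: least fixpoint, start Z0 = Sat(ready) = {Busy, Load, Reset, Wait, Ack}, add states in Sat(halt) with every successor in Z. Already a fixed point.
Sat(A[halt U ready]) = {Busy, Load, Reset, Wait, Ack}
Sat(AX A[halt U ready]) = {s : every successor in {Busy, Load, Reset, Wait, Ack}} = {Load, Reset, Wait, Sync, Ack}
|Sat(AX A[halt U ready])| = |{Load, Reset, Wait, Sync, Ack}| = 5.

5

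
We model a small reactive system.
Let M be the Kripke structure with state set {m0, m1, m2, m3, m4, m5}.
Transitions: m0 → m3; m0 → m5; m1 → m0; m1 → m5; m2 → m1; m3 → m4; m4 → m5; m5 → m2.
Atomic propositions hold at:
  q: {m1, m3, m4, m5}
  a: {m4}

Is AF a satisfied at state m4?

AF a: least fixpoint, start Z0 = {m4}, add states with every successor in Z. Z1 = {m3, m4}; fixed.
Sat(AF a) = {m3, m4}
m4 ∈ Sat(AF a) = {m3, m4}, so the formula holds at m4.

Yes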